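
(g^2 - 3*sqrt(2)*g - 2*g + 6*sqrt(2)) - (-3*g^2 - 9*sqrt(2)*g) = 4*g^2 - 2*g + 6*sqrt(2)*g + 6*sqrt(2)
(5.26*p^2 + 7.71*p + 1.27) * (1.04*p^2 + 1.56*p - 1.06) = 5.4704*p^4 + 16.224*p^3 + 7.7728*p^2 - 6.1914*p - 1.3462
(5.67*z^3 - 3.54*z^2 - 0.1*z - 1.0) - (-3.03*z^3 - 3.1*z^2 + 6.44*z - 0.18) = 8.7*z^3 - 0.44*z^2 - 6.54*z - 0.82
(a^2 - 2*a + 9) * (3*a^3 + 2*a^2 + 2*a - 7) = 3*a^5 - 4*a^4 + 25*a^3 + 7*a^2 + 32*a - 63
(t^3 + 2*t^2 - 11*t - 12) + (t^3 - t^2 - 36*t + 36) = 2*t^3 + t^2 - 47*t + 24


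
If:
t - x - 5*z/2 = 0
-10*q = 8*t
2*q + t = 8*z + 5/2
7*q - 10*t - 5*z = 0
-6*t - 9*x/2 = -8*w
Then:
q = -50/609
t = 125/1218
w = 475/812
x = 550/609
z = -65/203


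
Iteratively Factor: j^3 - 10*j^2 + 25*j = (j - 5)*(j^2 - 5*j) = (j - 5)^2*(j)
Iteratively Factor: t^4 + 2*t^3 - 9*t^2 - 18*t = (t + 2)*(t^3 - 9*t) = (t - 3)*(t + 2)*(t^2 + 3*t) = t*(t - 3)*(t + 2)*(t + 3)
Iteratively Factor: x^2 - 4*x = (x - 4)*(x)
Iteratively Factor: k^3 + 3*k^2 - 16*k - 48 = (k - 4)*(k^2 + 7*k + 12) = (k - 4)*(k + 3)*(k + 4)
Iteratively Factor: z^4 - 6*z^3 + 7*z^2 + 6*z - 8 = (z - 1)*(z^3 - 5*z^2 + 2*z + 8) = (z - 4)*(z - 1)*(z^2 - z - 2) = (z - 4)*(z - 2)*(z - 1)*(z + 1)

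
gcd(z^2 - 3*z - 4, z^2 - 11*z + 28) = z - 4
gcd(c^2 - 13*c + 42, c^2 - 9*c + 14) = c - 7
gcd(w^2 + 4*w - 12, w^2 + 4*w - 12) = w^2 + 4*w - 12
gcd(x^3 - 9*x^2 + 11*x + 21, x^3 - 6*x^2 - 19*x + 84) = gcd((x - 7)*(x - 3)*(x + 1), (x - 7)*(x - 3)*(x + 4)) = x^2 - 10*x + 21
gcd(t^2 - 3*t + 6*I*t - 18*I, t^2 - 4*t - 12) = 1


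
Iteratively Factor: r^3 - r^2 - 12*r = (r)*(r^2 - r - 12) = r*(r + 3)*(r - 4)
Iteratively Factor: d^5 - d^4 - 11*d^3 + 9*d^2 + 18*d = (d - 3)*(d^4 + 2*d^3 - 5*d^2 - 6*d) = (d - 3)*(d - 2)*(d^3 + 4*d^2 + 3*d) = (d - 3)*(d - 2)*(d + 1)*(d^2 + 3*d) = (d - 3)*(d - 2)*(d + 1)*(d + 3)*(d)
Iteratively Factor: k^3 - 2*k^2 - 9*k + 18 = (k + 3)*(k^2 - 5*k + 6) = (k - 3)*(k + 3)*(k - 2)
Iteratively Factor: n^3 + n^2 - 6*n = (n + 3)*(n^2 - 2*n) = n*(n + 3)*(n - 2)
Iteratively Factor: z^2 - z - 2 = (z - 2)*(z + 1)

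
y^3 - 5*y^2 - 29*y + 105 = (y - 7)*(y - 3)*(y + 5)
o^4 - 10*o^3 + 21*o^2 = o^2*(o - 7)*(o - 3)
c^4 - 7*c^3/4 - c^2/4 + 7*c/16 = c*(c - 7/4)*(c - 1/2)*(c + 1/2)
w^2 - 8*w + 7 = (w - 7)*(w - 1)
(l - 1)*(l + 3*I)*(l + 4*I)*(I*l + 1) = I*l^4 - 6*l^3 - I*l^3 + 6*l^2 - 5*I*l^2 - 12*l + 5*I*l + 12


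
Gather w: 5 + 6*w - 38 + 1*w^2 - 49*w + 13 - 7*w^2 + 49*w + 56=-6*w^2 + 6*w + 36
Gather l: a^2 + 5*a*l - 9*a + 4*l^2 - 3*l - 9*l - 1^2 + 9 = a^2 - 9*a + 4*l^2 + l*(5*a - 12) + 8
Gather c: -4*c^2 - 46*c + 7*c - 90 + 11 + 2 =-4*c^2 - 39*c - 77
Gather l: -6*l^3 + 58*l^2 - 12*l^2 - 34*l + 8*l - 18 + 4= -6*l^3 + 46*l^2 - 26*l - 14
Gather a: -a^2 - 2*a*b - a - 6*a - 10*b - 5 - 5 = -a^2 + a*(-2*b - 7) - 10*b - 10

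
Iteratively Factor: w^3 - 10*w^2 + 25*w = (w - 5)*(w^2 - 5*w) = (w - 5)^2*(w)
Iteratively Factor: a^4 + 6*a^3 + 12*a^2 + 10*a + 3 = (a + 1)*(a^3 + 5*a^2 + 7*a + 3) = (a + 1)^2*(a^2 + 4*a + 3) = (a + 1)^3*(a + 3)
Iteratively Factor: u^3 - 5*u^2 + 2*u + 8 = (u - 4)*(u^2 - u - 2) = (u - 4)*(u + 1)*(u - 2)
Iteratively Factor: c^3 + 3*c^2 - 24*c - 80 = (c + 4)*(c^2 - c - 20) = (c + 4)^2*(c - 5)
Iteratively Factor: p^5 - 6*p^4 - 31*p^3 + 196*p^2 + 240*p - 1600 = (p + 4)*(p^4 - 10*p^3 + 9*p^2 + 160*p - 400) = (p - 5)*(p + 4)*(p^3 - 5*p^2 - 16*p + 80) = (p - 5)*(p + 4)^2*(p^2 - 9*p + 20) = (p - 5)*(p - 4)*(p + 4)^2*(p - 5)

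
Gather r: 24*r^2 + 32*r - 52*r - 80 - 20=24*r^2 - 20*r - 100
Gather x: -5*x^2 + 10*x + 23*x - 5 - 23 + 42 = -5*x^2 + 33*x + 14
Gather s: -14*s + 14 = 14 - 14*s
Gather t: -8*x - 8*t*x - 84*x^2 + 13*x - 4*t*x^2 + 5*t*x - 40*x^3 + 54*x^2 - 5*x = t*(-4*x^2 - 3*x) - 40*x^3 - 30*x^2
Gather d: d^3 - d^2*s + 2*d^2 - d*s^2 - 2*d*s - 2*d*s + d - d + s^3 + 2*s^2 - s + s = d^3 + d^2*(2 - s) + d*(-s^2 - 4*s) + s^3 + 2*s^2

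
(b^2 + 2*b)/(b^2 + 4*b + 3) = b*(b + 2)/(b^2 + 4*b + 3)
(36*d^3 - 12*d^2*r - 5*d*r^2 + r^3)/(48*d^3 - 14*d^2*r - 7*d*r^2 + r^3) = (-6*d + r)/(-8*d + r)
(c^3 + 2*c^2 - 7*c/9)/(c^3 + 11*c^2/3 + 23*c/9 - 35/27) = 3*c/(3*c + 5)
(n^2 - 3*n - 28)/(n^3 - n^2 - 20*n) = (n - 7)/(n*(n - 5))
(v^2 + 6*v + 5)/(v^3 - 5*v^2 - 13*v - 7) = (v + 5)/(v^2 - 6*v - 7)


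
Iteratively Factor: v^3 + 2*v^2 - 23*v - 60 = (v + 4)*(v^2 - 2*v - 15) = (v + 3)*(v + 4)*(v - 5)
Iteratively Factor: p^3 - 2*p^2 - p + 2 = (p + 1)*(p^2 - 3*p + 2) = (p - 2)*(p + 1)*(p - 1)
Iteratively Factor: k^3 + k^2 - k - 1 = (k - 1)*(k^2 + 2*k + 1) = (k - 1)*(k + 1)*(k + 1)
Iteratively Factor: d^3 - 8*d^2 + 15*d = (d - 5)*(d^2 - 3*d) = d*(d - 5)*(d - 3)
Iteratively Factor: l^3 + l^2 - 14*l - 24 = (l + 2)*(l^2 - l - 12) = (l + 2)*(l + 3)*(l - 4)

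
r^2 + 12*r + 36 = (r + 6)^2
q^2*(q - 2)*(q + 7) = q^4 + 5*q^3 - 14*q^2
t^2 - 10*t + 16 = (t - 8)*(t - 2)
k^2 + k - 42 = (k - 6)*(k + 7)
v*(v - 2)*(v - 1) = v^3 - 3*v^2 + 2*v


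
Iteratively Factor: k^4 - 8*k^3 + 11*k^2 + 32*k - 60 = (k + 2)*(k^3 - 10*k^2 + 31*k - 30) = (k - 2)*(k + 2)*(k^2 - 8*k + 15) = (k - 5)*(k - 2)*(k + 2)*(k - 3)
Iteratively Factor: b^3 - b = (b - 1)*(b^2 + b) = b*(b - 1)*(b + 1)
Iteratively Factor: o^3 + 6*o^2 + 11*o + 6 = (o + 1)*(o^2 + 5*o + 6) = (o + 1)*(o + 2)*(o + 3)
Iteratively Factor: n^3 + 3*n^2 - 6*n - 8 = (n - 2)*(n^2 + 5*n + 4) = (n - 2)*(n + 1)*(n + 4)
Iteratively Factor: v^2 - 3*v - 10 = (v + 2)*(v - 5)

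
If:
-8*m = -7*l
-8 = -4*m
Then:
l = 16/7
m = 2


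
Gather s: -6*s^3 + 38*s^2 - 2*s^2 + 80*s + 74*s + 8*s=-6*s^3 + 36*s^2 + 162*s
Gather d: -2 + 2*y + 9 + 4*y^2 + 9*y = 4*y^2 + 11*y + 7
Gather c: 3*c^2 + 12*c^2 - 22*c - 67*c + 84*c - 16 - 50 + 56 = 15*c^2 - 5*c - 10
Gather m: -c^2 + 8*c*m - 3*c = -c^2 + 8*c*m - 3*c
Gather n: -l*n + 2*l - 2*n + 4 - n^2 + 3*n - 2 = 2*l - n^2 + n*(1 - l) + 2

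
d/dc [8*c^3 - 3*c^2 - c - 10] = 24*c^2 - 6*c - 1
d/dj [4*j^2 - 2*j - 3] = 8*j - 2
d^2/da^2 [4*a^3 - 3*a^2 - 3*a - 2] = 24*a - 6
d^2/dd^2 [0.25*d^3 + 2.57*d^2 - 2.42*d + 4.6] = 1.5*d + 5.14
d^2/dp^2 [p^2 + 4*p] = 2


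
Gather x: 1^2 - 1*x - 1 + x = 0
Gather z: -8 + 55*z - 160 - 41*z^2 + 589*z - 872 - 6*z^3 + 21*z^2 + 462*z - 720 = -6*z^3 - 20*z^2 + 1106*z - 1760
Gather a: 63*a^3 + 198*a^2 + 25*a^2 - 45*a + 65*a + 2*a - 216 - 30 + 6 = 63*a^3 + 223*a^2 + 22*a - 240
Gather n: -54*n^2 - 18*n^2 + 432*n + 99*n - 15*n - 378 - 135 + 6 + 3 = -72*n^2 + 516*n - 504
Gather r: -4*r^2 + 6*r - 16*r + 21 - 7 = -4*r^2 - 10*r + 14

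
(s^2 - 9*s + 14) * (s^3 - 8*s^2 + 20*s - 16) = s^5 - 17*s^4 + 106*s^3 - 308*s^2 + 424*s - 224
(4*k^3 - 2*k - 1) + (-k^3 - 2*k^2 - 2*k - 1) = 3*k^3 - 2*k^2 - 4*k - 2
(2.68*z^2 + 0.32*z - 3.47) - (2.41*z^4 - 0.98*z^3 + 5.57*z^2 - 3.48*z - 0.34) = -2.41*z^4 + 0.98*z^3 - 2.89*z^2 + 3.8*z - 3.13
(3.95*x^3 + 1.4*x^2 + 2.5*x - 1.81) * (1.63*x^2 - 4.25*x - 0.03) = 6.4385*x^5 - 14.5055*x^4 - 1.9935*x^3 - 13.6173*x^2 + 7.6175*x + 0.0543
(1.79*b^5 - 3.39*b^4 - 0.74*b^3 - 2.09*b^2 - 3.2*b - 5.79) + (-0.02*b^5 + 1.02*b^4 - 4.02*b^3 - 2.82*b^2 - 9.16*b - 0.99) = 1.77*b^5 - 2.37*b^4 - 4.76*b^3 - 4.91*b^2 - 12.36*b - 6.78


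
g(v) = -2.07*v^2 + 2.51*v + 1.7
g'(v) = 2.51 - 4.14*v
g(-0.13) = 1.34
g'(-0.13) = 3.05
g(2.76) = -7.14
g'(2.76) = -8.92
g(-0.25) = 0.94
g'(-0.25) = 3.54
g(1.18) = 1.78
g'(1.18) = -2.38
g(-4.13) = -43.97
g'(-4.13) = 19.61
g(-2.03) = -11.93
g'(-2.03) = 10.91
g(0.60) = 2.46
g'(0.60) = 0.03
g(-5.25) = -68.53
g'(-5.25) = 24.24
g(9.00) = -143.38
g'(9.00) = -34.75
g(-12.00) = -326.50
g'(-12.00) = 52.19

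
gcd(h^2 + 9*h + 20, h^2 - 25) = h + 5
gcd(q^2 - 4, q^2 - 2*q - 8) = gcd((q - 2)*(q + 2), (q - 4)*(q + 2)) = q + 2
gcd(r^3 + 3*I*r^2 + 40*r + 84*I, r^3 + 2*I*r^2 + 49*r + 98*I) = r^2 + 9*I*r - 14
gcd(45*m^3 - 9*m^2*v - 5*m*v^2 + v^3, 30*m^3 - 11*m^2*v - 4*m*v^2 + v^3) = -15*m^2 - 2*m*v + v^2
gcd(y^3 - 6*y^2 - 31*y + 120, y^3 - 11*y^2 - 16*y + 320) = y^2 - 3*y - 40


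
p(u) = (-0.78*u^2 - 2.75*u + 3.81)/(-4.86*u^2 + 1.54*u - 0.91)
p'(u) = (-1.56*u - 2.75)/(-4.86*u^2 + 1.54*u - 0.91) + (9.72*u - 1.54)*(-0.78*u^2 - 2.75*u + 3.81)/(-4.86*u^2 + 1.54*u - 0.91)^2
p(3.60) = 0.28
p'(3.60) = -0.02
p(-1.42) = -0.48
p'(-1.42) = -0.53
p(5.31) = 0.25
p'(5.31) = -0.01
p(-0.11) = -3.60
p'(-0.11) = -6.00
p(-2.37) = -0.19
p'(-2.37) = -0.17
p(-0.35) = -2.29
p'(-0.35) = -4.45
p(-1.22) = -0.60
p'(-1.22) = -0.72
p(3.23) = 0.28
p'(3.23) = -0.01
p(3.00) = 0.29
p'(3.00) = -0.01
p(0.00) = -4.19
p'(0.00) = -4.06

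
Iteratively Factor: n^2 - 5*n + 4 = (n - 4)*(n - 1)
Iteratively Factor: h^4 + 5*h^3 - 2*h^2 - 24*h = (h + 3)*(h^3 + 2*h^2 - 8*h) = (h + 3)*(h + 4)*(h^2 - 2*h) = (h - 2)*(h + 3)*(h + 4)*(h)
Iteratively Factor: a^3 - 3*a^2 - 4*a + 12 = (a - 2)*(a^2 - a - 6) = (a - 3)*(a - 2)*(a + 2)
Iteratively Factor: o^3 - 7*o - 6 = (o + 1)*(o^2 - o - 6) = (o - 3)*(o + 1)*(o + 2)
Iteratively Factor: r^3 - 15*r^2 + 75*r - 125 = (r - 5)*(r^2 - 10*r + 25) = (r - 5)^2*(r - 5)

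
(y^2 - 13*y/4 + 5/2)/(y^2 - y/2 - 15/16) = 4*(y - 2)/(4*y + 3)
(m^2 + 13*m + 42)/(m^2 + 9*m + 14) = (m + 6)/(m + 2)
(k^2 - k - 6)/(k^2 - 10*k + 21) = (k + 2)/(k - 7)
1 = 1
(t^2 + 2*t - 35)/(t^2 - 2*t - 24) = (-t^2 - 2*t + 35)/(-t^2 + 2*t + 24)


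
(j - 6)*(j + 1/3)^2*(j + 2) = j^4 - 10*j^3/3 - 131*j^2/9 - 76*j/9 - 4/3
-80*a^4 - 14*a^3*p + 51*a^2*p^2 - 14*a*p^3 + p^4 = (-8*a + p)*(-5*a + p)*(-2*a + p)*(a + p)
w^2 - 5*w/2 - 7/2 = (w - 7/2)*(w + 1)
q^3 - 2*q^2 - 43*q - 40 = (q - 8)*(q + 1)*(q + 5)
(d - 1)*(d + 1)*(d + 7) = d^3 + 7*d^2 - d - 7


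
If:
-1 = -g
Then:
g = 1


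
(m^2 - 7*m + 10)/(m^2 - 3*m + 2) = (m - 5)/(m - 1)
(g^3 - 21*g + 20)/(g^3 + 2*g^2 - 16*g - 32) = (g^2 + 4*g - 5)/(g^2 + 6*g + 8)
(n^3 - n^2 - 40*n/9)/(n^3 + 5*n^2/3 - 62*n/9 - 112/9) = n*(3*n + 5)/(3*n^2 + 13*n + 14)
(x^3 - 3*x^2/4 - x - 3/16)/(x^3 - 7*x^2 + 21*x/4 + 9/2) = (x + 1/4)/(x - 6)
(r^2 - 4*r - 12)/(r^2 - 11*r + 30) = (r + 2)/(r - 5)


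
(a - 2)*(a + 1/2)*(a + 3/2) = a^3 - 13*a/4 - 3/2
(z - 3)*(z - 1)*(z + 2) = z^3 - 2*z^2 - 5*z + 6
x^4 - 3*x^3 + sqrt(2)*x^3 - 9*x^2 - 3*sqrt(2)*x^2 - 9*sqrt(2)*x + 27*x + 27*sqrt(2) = (x - 3)^2*(x + 3)*(x + sqrt(2))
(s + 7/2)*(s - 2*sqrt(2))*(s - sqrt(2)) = s^3 - 3*sqrt(2)*s^2 + 7*s^2/2 - 21*sqrt(2)*s/2 + 4*s + 14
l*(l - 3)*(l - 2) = l^3 - 5*l^2 + 6*l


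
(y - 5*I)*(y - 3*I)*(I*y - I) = I*y^3 + 8*y^2 - I*y^2 - 8*y - 15*I*y + 15*I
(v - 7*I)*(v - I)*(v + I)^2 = v^4 - 6*I*v^3 + 8*v^2 - 6*I*v + 7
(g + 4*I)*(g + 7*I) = g^2 + 11*I*g - 28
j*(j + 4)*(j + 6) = j^3 + 10*j^2 + 24*j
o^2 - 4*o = o*(o - 4)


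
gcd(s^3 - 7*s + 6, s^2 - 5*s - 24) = s + 3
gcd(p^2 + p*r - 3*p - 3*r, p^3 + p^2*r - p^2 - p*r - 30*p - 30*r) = p + r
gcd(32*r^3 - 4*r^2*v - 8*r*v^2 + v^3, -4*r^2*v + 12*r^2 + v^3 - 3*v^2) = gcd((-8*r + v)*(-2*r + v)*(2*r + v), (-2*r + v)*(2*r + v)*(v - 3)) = 4*r^2 - v^2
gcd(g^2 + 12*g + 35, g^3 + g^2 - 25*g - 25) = g + 5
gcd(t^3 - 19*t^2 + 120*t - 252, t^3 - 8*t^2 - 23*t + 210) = t^2 - 13*t + 42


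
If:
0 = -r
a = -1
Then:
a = -1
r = 0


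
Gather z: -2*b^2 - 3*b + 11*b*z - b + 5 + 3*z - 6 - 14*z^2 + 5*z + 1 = -2*b^2 - 4*b - 14*z^2 + z*(11*b + 8)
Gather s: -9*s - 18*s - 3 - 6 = -27*s - 9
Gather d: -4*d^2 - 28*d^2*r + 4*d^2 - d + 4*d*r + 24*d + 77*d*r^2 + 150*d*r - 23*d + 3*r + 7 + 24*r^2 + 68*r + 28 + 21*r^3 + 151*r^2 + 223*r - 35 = -28*d^2*r + d*(77*r^2 + 154*r) + 21*r^3 + 175*r^2 + 294*r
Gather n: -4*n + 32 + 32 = 64 - 4*n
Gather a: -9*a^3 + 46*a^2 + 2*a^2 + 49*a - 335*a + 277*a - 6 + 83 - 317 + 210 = -9*a^3 + 48*a^2 - 9*a - 30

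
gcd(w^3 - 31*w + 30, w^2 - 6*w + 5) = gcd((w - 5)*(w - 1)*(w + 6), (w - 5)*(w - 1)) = w^2 - 6*w + 5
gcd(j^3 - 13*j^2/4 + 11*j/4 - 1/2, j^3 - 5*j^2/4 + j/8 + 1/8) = j - 1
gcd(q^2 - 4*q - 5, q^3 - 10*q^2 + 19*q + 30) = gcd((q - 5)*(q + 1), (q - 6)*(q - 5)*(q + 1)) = q^2 - 4*q - 5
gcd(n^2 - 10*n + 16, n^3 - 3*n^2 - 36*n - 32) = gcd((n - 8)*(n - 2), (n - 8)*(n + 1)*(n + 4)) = n - 8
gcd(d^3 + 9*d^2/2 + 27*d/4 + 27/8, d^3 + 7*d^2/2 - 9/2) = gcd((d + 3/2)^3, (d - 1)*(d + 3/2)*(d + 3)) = d + 3/2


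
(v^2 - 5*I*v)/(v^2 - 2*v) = (v - 5*I)/(v - 2)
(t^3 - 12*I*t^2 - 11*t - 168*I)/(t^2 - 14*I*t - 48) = (t^2 - 4*I*t + 21)/(t - 6*I)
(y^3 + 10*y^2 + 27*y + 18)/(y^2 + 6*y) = y + 4 + 3/y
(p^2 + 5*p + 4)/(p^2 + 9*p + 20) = (p + 1)/(p + 5)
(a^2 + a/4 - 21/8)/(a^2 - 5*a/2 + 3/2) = (a + 7/4)/(a - 1)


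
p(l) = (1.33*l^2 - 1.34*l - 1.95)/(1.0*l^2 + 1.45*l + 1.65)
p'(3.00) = 0.24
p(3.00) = 0.40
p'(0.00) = 0.23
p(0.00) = -1.18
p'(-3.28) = 0.15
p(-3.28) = 2.19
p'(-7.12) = 0.06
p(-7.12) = 1.79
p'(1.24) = 0.64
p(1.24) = -0.31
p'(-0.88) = -3.14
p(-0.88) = 0.23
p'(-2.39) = -0.03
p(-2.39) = 2.27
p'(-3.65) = 0.15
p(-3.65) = 2.13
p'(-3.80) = 0.15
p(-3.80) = 2.11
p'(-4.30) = 0.13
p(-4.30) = 2.04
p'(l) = (-2.0*l - 1.45)*(1.33*l^2 - 1.34*l - 1.95)/(1.0*l^2 + 1.45*l + 1.65)^2 + (2.66*l - 1.34)/(1.0*l^2 + 1.45*l + 1.65) = (3.2685*l^2 + 8.289*l + 0.6165)/(1.0*l^4 + 2.9*l^3 + 5.4025*l^2 + 4.785*l + 2.7225)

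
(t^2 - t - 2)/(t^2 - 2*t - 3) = (t - 2)/(t - 3)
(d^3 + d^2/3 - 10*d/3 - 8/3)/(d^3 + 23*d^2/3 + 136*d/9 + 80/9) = 3*(d^2 - d - 2)/(3*d^2 + 19*d + 20)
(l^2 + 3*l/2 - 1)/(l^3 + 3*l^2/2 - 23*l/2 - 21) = (2*l - 1)/(2*l^2 - l - 21)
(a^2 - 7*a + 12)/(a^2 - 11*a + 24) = (a - 4)/(a - 8)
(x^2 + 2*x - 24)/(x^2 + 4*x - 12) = (x - 4)/(x - 2)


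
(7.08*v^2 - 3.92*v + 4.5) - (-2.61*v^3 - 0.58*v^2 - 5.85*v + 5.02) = 2.61*v^3 + 7.66*v^2 + 1.93*v - 0.52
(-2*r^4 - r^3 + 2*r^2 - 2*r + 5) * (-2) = 4*r^4 + 2*r^3 - 4*r^2 + 4*r - 10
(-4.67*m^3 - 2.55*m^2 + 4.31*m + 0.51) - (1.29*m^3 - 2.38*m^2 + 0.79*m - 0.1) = -5.96*m^3 - 0.17*m^2 + 3.52*m + 0.61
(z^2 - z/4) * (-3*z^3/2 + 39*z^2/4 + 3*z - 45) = -3*z^5/2 + 81*z^4/8 + 9*z^3/16 - 183*z^2/4 + 45*z/4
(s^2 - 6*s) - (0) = s^2 - 6*s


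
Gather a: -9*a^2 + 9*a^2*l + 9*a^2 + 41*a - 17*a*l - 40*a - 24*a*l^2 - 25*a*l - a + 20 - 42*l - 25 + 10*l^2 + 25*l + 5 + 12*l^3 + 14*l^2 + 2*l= 9*a^2*l + a*(-24*l^2 - 42*l) + 12*l^3 + 24*l^2 - 15*l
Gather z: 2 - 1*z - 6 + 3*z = 2*z - 4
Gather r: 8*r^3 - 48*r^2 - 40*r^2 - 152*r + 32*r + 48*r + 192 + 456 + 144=8*r^3 - 88*r^2 - 72*r + 792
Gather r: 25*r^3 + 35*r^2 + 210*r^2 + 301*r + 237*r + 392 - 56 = 25*r^3 + 245*r^2 + 538*r + 336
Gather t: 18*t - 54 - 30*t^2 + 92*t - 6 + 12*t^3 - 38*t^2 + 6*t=12*t^3 - 68*t^2 + 116*t - 60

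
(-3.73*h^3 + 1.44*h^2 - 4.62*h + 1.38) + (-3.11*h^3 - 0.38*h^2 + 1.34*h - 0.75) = -6.84*h^3 + 1.06*h^2 - 3.28*h + 0.63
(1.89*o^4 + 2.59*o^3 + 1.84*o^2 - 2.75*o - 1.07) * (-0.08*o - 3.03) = -0.1512*o^5 - 5.9339*o^4 - 7.9949*o^3 - 5.3552*o^2 + 8.4181*o + 3.2421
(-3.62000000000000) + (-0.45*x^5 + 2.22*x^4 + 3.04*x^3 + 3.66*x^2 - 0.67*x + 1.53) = -0.45*x^5 + 2.22*x^4 + 3.04*x^3 + 3.66*x^2 - 0.67*x - 2.09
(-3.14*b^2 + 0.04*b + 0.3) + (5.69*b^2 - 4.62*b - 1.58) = 2.55*b^2 - 4.58*b - 1.28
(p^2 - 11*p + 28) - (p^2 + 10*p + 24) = 4 - 21*p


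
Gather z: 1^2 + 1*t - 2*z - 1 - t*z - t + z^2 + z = z^2 + z*(-t - 1)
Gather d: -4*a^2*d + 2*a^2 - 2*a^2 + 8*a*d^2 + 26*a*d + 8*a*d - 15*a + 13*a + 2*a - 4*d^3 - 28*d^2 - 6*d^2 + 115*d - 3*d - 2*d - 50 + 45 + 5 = -4*d^3 + d^2*(8*a - 34) + d*(-4*a^2 + 34*a + 110)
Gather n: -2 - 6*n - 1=-6*n - 3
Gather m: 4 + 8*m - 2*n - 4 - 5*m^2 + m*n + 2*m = -5*m^2 + m*(n + 10) - 2*n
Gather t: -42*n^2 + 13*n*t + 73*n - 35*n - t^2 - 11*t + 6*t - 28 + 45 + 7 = -42*n^2 + 38*n - t^2 + t*(13*n - 5) + 24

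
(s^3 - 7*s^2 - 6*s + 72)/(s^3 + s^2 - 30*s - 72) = (s - 4)/(s + 4)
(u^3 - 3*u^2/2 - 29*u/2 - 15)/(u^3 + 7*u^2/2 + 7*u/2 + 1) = (2*u^2 - 7*u - 15)/(2*u^2 + 3*u + 1)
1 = 1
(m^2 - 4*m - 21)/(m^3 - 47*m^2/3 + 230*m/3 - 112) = 3*(m + 3)/(3*m^2 - 26*m + 48)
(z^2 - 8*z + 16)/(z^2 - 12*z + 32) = (z - 4)/(z - 8)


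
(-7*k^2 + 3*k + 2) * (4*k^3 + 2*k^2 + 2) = -28*k^5 - 2*k^4 + 14*k^3 - 10*k^2 + 6*k + 4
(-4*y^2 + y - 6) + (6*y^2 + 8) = 2*y^2 + y + 2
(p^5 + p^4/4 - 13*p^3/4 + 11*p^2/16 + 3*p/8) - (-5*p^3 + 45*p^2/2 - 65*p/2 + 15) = p^5 + p^4/4 + 7*p^3/4 - 349*p^2/16 + 263*p/8 - 15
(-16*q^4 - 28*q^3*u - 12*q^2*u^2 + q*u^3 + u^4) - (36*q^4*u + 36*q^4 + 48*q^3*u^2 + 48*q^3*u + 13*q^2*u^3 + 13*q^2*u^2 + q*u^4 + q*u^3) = -36*q^4*u - 52*q^4 - 48*q^3*u^2 - 76*q^3*u - 13*q^2*u^3 - 25*q^2*u^2 - q*u^4 + u^4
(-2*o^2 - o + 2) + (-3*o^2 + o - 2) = -5*o^2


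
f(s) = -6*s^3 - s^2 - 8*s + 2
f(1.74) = -46.56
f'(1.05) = -29.94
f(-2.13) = 72.48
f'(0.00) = -8.00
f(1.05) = -14.45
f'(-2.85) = -148.50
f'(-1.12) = -28.34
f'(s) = -18*s^2 - 2*s - 8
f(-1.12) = 18.14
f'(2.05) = -87.74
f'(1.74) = -65.98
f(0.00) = 2.00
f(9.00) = -4525.00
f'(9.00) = -1484.00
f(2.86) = -169.42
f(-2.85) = 155.57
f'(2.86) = -160.95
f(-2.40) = 98.38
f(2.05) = -70.29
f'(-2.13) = -85.40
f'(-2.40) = -106.88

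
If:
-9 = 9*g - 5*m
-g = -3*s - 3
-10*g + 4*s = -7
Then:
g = 9/26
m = 63/26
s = -23/26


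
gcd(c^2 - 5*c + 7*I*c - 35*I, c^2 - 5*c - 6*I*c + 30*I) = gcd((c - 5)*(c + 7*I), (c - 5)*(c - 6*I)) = c - 5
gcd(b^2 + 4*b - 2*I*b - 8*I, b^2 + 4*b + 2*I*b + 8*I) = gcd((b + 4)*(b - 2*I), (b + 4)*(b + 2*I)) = b + 4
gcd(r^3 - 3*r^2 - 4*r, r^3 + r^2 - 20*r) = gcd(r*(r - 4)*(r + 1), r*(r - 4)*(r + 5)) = r^2 - 4*r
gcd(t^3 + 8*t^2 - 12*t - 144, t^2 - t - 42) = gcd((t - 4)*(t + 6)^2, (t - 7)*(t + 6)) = t + 6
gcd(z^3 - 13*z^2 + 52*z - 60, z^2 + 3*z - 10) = z - 2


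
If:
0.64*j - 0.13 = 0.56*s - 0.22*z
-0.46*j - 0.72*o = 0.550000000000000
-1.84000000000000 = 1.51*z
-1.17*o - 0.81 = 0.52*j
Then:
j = -0.37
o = -0.53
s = -1.13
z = -1.22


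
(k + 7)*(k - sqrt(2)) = k^2 - sqrt(2)*k + 7*k - 7*sqrt(2)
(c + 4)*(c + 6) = c^2 + 10*c + 24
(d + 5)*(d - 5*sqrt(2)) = d^2 - 5*sqrt(2)*d + 5*d - 25*sqrt(2)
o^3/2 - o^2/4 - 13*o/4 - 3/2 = (o/2 + 1)*(o - 3)*(o + 1/2)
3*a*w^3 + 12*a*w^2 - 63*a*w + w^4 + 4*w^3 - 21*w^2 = w*(3*a + w)*(w - 3)*(w + 7)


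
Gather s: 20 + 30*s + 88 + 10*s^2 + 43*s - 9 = 10*s^2 + 73*s + 99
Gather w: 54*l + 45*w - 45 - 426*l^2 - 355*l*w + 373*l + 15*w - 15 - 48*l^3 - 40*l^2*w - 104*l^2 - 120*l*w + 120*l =-48*l^3 - 530*l^2 + 547*l + w*(-40*l^2 - 475*l + 60) - 60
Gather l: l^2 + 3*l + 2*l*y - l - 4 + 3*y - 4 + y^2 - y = l^2 + l*(2*y + 2) + y^2 + 2*y - 8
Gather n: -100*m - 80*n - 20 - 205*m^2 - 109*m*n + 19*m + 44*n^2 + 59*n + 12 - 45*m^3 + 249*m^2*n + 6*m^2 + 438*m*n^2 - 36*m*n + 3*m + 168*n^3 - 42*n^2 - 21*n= -45*m^3 - 199*m^2 - 78*m + 168*n^3 + n^2*(438*m + 2) + n*(249*m^2 - 145*m - 42) - 8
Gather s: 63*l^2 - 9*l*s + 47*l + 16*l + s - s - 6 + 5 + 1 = 63*l^2 - 9*l*s + 63*l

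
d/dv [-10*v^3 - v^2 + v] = -30*v^2 - 2*v + 1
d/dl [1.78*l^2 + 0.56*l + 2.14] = 3.56*l + 0.56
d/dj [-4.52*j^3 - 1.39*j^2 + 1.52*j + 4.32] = -13.56*j^2 - 2.78*j + 1.52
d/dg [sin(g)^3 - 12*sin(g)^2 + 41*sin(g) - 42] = (3*sin(g)^2 - 24*sin(g) + 41)*cos(g)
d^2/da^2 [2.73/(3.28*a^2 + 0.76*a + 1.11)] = (-58.740864*a^2 - 13.610688*a + 2.73*(6.56*a + 0.76)*(13.12*a + 1.52) - 19.878768)/(3.28*a^2 + 0.76*a + 1.11)^3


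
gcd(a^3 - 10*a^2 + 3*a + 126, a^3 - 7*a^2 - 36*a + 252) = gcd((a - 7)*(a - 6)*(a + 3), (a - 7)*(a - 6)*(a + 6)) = a^2 - 13*a + 42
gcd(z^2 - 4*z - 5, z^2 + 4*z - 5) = 1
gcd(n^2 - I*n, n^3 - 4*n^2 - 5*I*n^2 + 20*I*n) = n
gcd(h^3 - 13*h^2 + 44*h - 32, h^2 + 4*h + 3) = 1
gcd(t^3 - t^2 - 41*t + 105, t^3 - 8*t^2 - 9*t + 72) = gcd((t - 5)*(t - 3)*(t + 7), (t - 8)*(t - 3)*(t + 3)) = t - 3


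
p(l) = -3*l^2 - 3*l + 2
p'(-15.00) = 87.00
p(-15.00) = -628.00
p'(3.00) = -21.00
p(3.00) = -34.00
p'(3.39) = -23.34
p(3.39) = -42.65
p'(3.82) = -25.92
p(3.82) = -53.24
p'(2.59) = -18.54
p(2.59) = -25.89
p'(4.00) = -27.00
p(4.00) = -58.00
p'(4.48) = -29.88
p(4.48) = -71.65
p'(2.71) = -19.26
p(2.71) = -28.16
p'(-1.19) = 4.14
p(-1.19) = 1.32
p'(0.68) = -7.08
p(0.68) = -1.43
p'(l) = -6*l - 3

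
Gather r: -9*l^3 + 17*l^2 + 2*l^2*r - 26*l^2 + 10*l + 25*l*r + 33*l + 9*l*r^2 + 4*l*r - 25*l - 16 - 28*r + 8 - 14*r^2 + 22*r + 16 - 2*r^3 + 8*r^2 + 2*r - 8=-9*l^3 - 9*l^2 + 18*l - 2*r^3 + r^2*(9*l - 6) + r*(2*l^2 + 29*l - 4)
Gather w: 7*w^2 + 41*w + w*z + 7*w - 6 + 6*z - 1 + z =7*w^2 + w*(z + 48) + 7*z - 7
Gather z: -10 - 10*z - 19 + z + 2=-9*z - 27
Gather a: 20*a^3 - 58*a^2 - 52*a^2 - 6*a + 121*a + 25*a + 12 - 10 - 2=20*a^3 - 110*a^2 + 140*a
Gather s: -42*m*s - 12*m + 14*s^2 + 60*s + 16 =-12*m + 14*s^2 + s*(60 - 42*m) + 16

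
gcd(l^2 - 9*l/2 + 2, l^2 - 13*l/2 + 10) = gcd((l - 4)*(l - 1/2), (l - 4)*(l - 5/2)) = l - 4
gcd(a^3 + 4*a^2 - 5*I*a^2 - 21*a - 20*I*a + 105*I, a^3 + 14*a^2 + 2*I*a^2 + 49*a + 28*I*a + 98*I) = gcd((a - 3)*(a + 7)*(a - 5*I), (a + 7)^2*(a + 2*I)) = a + 7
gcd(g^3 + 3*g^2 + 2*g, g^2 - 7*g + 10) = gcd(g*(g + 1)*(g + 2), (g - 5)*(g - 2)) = 1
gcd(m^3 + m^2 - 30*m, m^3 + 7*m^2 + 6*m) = m^2 + 6*m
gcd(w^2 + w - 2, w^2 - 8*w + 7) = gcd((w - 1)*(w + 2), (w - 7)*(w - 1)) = w - 1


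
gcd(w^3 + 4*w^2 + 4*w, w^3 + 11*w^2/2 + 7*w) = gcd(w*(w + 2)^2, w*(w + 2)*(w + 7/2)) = w^2 + 2*w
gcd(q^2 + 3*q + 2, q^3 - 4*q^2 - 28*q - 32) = q + 2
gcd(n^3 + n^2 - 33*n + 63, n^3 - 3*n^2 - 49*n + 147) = n^2 + 4*n - 21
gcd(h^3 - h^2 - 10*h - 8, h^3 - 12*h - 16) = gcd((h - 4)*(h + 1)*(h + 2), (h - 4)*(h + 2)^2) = h^2 - 2*h - 8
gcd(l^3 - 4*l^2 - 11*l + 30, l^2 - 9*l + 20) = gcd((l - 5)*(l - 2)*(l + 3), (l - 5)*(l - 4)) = l - 5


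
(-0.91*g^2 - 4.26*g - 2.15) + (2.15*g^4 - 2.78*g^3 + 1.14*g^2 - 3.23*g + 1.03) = 2.15*g^4 - 2.78*g^3 + 0.23*g^2 - 7.49*g - 1.12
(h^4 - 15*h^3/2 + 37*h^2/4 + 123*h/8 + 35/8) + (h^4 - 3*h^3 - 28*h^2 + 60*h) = 2*h^4 - 21*h^3/2 - 75*h^2/4 + 603*h/8 + 35/8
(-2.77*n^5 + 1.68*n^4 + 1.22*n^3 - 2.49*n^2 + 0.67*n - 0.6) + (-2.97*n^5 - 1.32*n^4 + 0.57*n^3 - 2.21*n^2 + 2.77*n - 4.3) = -5.74*n^5 + 0.36*n^4 + 1.79*n^3 - 4.7*n^2 + 3.44*n - 4.9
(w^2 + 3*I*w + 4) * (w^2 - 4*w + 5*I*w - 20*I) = w^4 - 4*w^3 + 8*I*w^3 - 11*w^2 - 32*I*w^2 + 44*w + 20*I*w - 80*I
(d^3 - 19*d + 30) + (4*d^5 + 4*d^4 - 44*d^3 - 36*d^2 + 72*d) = 4*d^5 + 4*d^4 - 43*d^3 - 36*d^2 + 53*d + 30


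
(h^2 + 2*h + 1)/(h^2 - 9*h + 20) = (h^2 + 2*h + 1)/(h^2 - 9*h + 20)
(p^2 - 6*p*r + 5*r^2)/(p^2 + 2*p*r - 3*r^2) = (p - 5*r)/(p + 3*r)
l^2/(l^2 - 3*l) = l/(l - 3)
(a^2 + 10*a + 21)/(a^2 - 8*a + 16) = (a^2 + 10*a + 21)/(a^2 - 8*a + 16)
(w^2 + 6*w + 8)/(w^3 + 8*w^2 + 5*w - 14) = (w + 4)/(w^2 + 6*w - 7)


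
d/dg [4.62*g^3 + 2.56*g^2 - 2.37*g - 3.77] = 13.86*g^2 + 5.12*g - 2.37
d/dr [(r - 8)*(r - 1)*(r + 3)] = 3*r^2 - 12*r - 19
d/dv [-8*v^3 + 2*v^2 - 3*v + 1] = -24*v^2 + 4*v - 3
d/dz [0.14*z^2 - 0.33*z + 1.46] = 0.28*z - 0.33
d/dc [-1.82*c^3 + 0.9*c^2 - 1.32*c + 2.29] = -5.46*c^2 + 1.8*c - 1.32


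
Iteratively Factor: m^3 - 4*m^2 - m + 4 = (m - 4)*(m^2 - 1) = (m - 4)*(m - 1)*(m + 1)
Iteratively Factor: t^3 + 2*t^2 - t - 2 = (t + 1)*(t^2 + t - 2) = (t - 1)*(t + 1)*(t + 2)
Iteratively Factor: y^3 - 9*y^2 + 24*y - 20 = (y - 2)*(y^2 - 7*y + 10) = (y - 5)*(y - 2)*(y - 2)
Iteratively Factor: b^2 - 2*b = (b - 2)*(b)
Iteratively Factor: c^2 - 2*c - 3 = (c + 1)*(c - 3)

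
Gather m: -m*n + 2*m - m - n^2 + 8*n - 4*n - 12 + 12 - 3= m*(1 - n) - n^2 + 4*n - 3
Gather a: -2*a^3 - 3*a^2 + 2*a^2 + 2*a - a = -2*a^3 - a^2 + a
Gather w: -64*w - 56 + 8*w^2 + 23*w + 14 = 8*w^2 - 41*w - 42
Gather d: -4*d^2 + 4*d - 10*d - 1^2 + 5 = -4*d^2 - 6*d + 4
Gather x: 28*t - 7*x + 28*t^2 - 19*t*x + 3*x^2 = 28*t^2 + 28*t + 3*x^2 + x*(-19*t - 7)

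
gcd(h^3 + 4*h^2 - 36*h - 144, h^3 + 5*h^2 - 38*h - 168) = h^2 - 2*h - 24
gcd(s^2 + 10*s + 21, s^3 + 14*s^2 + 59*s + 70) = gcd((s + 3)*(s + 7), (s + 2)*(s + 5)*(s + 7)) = s + 7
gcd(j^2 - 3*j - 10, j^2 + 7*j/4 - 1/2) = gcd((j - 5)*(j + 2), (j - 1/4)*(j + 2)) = j + 2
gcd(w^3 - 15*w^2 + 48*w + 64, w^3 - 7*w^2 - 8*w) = w^2 - 7*w - 8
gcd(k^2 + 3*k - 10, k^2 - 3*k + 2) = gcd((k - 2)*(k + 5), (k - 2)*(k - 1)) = k - 2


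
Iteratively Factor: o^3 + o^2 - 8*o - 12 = (o + 2)*(o^2 - o - 6) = (o - 3)*(o + 2)*(o + 2)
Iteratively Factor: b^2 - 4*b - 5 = (b + 1)*(b - 5)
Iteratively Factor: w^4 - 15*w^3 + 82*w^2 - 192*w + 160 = (w - 2)*(w^3 - 13*w^2 + 56*w - 80) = (w - 4)*(w - 2)*(w^2 - 9*w + 20) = (w - 5)*(w - 4)*(w - 2)*(w - 4)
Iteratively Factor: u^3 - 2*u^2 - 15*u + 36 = (u - 3)*(u^2 + u - 12) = (u - 3)^2*(u + 4)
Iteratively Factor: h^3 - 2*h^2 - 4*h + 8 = (h - 2)*(h^2 - 4) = (h - 2)^2*(h + 2)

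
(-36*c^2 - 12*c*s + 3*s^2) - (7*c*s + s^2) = -36*c^2 - 19*c*s + 2*s^2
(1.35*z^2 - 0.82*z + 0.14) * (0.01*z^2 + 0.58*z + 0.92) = 0.0135*z^4 + 0.7748*z^3 + 0.7678*z^2 - 0.6732*z + 0.1288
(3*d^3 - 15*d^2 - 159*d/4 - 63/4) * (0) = 0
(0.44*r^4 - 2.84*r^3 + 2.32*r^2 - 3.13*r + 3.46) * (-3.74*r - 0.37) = -1.6456*r^5 + 10.4588*r^4 - 7.626*r^3 + 10.8478*r^2 - 11.7823*r - 1.2802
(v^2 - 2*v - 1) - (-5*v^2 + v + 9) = 6*v^2 - 3*v - 10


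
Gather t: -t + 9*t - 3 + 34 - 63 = 8*t - 32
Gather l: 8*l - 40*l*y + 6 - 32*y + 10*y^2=l*(8 - 40*y) + 10*y^2 - 32*y + 6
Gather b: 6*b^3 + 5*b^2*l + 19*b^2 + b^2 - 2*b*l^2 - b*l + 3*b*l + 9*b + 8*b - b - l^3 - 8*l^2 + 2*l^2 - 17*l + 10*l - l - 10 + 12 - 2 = 6*b^3 + b^2*(5*l + 20) + b*(-2*l^2 + 2*l + 16) - l^3 - 6*l^2 - 8*l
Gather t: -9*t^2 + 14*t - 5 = -9*t^2 + 14*t - 5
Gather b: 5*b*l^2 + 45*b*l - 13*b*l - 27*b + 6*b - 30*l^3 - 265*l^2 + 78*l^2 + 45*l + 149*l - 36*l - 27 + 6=b*(5*l^2 + 32*l - 21) - 30*l^3 - 187*l^2 + 158*l - 21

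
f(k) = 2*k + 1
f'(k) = 2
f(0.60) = 2.20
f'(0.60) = 2.00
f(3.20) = 7.40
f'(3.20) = 2.00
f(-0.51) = -0.02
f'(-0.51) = 2.00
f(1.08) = 3.16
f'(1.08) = 2.00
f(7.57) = 16.14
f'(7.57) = 2.00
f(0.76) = 2.52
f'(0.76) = 2.00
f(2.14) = 5.28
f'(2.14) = 2.00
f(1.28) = 3.56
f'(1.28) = 2.00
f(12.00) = 25.00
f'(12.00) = 2.00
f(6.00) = 13.00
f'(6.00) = 2.00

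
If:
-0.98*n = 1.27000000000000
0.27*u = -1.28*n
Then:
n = -1.30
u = 6.14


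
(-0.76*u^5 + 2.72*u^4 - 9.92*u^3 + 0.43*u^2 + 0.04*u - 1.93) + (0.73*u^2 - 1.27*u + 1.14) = -0.76*u^5 + 2.72*u^4 - 9.92*u^3 + 1.16*u^2 - 1.23*u - 0.79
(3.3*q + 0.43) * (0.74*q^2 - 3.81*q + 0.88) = 2.442*q^3 - 12.2548*q^2 + 1.2657*q + 0.3784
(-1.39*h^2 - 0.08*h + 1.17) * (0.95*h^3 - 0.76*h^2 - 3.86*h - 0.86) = -1.3205*h^5 + 0.9804*h^4 + 6.5377*h^3 + 0.615*h^2 - 4.4474*h - 1.0062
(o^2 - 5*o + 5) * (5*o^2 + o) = 5*o^4 - 24*o^3 + 20*o^2 + 5*o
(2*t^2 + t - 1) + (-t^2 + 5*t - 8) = t^2 + 6*t - 9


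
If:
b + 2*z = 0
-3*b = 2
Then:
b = -2/3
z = 1/3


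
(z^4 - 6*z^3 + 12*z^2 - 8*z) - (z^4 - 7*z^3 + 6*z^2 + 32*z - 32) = z^3 + 6*z^2 - 40*z + 32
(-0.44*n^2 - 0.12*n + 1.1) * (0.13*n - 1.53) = -0.0572*n^3 + 0.6576*n^2 + 0.3266*n - 1.683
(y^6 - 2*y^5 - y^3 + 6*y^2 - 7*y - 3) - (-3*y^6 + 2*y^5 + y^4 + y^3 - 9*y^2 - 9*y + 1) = 4*y^6 - 4*y^5 - y^4 - 2*y^3 + 15*y^2 + 2*y - 4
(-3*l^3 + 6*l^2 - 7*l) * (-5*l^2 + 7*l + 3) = 15*l^5 - 51*l^4 + 68*l^3 - 31*l^2 - 21*l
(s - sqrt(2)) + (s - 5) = 2*s - 5 - sqrt(2)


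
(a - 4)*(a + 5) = a^2 + a - 20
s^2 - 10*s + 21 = (s - 7)*(s - 3)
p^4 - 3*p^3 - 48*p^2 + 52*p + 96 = (p - 8)*(p - 2)*(p + 1)*(p + 6)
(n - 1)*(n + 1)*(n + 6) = n^3 + 6*n^2 - n - 6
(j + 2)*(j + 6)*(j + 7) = j^3 + 15*j^2 + 68*j + 84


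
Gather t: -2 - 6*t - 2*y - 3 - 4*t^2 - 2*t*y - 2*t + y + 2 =-4*t^2 + t*(-2*y - 8) - y - 3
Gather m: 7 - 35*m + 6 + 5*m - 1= 12 - 30*m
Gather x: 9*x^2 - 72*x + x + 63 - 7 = 9*x^2 - 71*x + 56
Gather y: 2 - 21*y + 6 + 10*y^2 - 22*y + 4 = 10*y^2 - 43*y + 12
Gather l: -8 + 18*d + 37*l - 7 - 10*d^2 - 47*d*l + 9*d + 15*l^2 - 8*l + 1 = -10*d^2 + 27*d + 15*l^2 + l*(29 - 47*d) - 14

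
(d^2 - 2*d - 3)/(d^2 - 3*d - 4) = (d - 3)/(d - 4)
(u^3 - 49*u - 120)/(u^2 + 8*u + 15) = u - 8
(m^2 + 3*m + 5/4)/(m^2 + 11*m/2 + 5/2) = (m + 5/2)/(m + 5)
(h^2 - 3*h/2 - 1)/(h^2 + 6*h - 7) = (h^2 - 3*h/2 - 1)/(h^2 + 6*h - 7)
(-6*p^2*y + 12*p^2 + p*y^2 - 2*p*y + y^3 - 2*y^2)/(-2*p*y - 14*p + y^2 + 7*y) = (3*p*y - 6*p + y^2 - 2*y)/(y + 7)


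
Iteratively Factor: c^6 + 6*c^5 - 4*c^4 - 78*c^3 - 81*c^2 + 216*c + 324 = (c + 2)*(c^5 + 4*c^4 - 12*c^3 - 54*c^2 + 27*c + 162) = (c - 2)*(c + 2)*(c^4 + 6*c^3 - 54*c - 81) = (c - 3)*(c - 2)*(c + 2)*(c^3 + 9*c^2 + 27*c + 27) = (c - 3)*(c - 2)*(c + 2)*(c + 3)*(c^2 + 6*c + 9) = (c - 3)*(c - 2)*(c + 2)*(c + 3)^2*(c + 3)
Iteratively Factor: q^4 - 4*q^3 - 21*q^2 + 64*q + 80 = (q - 4)*(q^3 - 21*q - 20) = (q - 5)*(q - 4)*(q^2 + 5*q + 4) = (q - 5)*(q - 4)*(q + 1)*(q + 4)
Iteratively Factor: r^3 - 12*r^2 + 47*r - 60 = (r - 5)*(r^2 - 7*r + 12) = (r - 5)*(r - 3)*(r - 4)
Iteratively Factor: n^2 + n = (n + 1)*(n)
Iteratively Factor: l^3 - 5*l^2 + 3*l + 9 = (l - 3)*(l^2 - 2*l - 3) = (l - 3)*(l + 1)*(l - 3)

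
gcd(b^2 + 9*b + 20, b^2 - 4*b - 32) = b + 4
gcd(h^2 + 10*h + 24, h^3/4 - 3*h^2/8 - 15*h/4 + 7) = h + 4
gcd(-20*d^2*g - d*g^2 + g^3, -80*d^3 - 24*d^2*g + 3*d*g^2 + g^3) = 20*d^2 + d*g - g^2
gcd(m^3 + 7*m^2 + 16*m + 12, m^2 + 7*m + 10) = m + 2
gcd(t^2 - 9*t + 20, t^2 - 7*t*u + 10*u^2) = 1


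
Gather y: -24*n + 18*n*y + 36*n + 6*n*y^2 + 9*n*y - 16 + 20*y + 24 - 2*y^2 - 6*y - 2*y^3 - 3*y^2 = 12*n - 2*y^3 + y^2*(6*n - 5) + y*(27*n + 14) + 8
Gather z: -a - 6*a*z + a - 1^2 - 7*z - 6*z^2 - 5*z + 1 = -6*z^2 + z*(-6*a - 12)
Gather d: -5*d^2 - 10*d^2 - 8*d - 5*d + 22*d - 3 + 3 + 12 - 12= -15*d^2 + 9*d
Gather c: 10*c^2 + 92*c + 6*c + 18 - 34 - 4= 10*c^2 + 98*c - 20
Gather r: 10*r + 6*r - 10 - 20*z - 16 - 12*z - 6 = 16*r - 32*z - 32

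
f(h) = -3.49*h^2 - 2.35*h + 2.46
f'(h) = -6.98*h - 2.35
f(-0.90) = 1.75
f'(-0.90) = 3.93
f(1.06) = -3.95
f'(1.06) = -9.75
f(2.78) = -31.05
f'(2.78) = -21.75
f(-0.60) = 2.61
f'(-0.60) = 1.84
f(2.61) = -27.45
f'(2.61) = -20.57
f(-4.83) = -67.61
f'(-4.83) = 31.36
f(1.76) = -12.49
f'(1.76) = -14.63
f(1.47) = -8.54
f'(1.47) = -12.61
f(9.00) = -301.38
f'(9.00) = -65.17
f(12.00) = -528.30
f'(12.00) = -86.11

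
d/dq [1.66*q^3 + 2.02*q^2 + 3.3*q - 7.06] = 4.98*q^2 + 4.04*q + 3.3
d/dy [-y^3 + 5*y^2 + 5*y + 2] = -3*y^2 + 10*y + 5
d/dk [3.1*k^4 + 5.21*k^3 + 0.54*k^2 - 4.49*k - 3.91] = 12.4*k^3 + 15.63*k^2 + 1.08*k - 4.49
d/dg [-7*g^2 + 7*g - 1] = 7 - 14*g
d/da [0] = 0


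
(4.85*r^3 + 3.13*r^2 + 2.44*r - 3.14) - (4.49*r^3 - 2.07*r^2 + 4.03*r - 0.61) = 0.359999999999999*r^3 + 5.2*r^2 - 1.59*r - 2.53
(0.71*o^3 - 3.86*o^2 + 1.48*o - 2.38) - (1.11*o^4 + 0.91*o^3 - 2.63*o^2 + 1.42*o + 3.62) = -1.11*o^4 - 0.2*o^3 - 1.23*o^2 + 0.0600000000000001*o - 6.0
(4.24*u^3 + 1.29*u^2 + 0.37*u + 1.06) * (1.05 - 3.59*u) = -15.2216*u^4 - 0.179099999999999*u^3 + 0.0262*u^2 - 3.4169*u + 1.113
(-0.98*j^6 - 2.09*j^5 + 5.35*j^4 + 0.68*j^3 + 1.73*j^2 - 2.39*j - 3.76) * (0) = 0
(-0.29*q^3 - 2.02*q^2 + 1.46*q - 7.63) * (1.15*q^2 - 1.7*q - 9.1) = -0.3335*q^5 - 1.83*q^4 + 7.752*q^3 + 7.1255*q^2 - 0.315*q + 69.433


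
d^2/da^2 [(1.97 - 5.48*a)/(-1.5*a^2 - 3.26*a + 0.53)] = ((3.0*a + 3.26)*(5.48*a - 1.97)*(6.0*a + 6.52) - (49.32*a + 29.8196)*(1.5*a^2 + 3.26*a - 0.53))/(1.5*a^2 + 3.26*a - 0.53)^3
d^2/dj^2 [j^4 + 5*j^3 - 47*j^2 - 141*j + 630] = 12*j^2 + 30*j - 94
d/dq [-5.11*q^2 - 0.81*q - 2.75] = -10.22*q - 0.81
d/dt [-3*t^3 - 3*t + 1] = -9*t^2 - 3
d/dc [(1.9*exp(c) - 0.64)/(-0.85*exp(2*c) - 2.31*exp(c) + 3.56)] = (1.615*exp(2*c) - 1.088*exp(c) + 5.2856)*exp(c)/(0.7225*exp(4*c) + 3.927*exp(3*c) - 0.7159*exp(2*c) - 16.4472*exp(c) + 12.6736)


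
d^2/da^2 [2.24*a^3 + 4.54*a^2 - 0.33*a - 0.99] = 13.44*a + 9.08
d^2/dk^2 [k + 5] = 0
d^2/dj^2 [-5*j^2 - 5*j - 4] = -10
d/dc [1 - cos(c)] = sin(c)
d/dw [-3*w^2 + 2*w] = 2 - 6*w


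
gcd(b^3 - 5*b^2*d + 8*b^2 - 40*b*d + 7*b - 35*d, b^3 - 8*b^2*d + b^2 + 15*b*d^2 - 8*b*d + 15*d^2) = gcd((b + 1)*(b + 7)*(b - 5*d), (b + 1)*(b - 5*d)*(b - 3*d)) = b^2 - 5*b*d + b - 5*d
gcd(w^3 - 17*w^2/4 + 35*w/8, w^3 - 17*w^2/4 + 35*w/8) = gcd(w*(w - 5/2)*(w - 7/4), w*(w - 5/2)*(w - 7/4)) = w^3 - 17*w^2/4 + 35*w/8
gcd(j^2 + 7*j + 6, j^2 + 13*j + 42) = j + 6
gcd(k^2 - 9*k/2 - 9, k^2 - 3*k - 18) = k - 6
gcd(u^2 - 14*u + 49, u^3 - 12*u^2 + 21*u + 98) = u^2 - 14*u + 49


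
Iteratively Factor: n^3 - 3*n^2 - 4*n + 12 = (n - 2)*(n^2 - n - 6) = (n - 3)*(n - 2)*(n + 2)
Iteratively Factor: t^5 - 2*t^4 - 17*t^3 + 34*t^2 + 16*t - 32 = (t + 1)*(t^4 - 3*t^3 - 14*t^2 + 48*t - 32) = (t + 1)*(t + 4)*(t^3 - 7*t^2 + 14*t - 8) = (t - 1)*(t + 1)*(t + 4)*(t^2 - 6*t + 8) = (t - 2)*(t - 1)*(t + 1)*(t + 4)*(t - 4)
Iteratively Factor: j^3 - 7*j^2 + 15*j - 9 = (j - 3)*(j^2 - 4*j + 3) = (j - 3)*(j - 1)*(j - 3)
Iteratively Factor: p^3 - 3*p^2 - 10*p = (p + 2)*(p^2 - 5*p) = p*(p + 2)*(p - 5)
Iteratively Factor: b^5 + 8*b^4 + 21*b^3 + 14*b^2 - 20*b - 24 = (b + 3)*(b^4 + 5*b^3 + 6*b^2 - 4*b - 8) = (b + 2)*(b + 3)*(b^3 + 3*b^2 - 4) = (b + 2)^2*(b + 3)*(b^2 + b - 2) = (b + 2)^3*(b + 3)*(b - 1)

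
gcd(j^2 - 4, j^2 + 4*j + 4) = j + 2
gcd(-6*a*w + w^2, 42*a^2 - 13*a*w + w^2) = -6*a + w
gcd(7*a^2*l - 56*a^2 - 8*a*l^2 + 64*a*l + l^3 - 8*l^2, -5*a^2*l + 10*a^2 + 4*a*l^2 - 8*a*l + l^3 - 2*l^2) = a - l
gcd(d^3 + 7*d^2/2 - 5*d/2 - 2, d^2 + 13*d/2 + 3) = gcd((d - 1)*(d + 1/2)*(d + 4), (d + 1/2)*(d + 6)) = d + 1/2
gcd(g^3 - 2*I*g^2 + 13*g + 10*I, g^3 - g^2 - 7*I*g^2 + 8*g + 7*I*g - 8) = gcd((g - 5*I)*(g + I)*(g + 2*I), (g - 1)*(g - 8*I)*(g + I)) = g + I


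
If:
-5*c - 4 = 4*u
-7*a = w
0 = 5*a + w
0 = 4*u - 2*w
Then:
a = 0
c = -4/5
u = 0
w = 0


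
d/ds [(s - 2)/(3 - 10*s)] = -17/(10*s - 3)^2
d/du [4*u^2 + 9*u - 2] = 8*u + 9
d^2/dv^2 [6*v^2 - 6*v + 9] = 12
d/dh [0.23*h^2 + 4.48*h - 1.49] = 0.46*h + 4.48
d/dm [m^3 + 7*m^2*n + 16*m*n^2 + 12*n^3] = 3*m^2 + 14*m*n + 16*n^2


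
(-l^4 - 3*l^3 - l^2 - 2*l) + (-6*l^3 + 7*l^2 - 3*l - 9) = -l^4 - 9*l^3 + 6*l^2 - 5*l - 9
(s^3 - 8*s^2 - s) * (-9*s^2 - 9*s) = -9*s^5 + 63*s^4 + 81*s^3 + 9*s^2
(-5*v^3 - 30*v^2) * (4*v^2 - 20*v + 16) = -20*v^5 - 20*v^4 + 520*v^3 - 480*v^2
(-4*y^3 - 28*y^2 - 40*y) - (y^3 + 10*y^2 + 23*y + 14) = -5*y^3 - 38*y^2 - 63*y - 14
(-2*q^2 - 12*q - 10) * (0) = 0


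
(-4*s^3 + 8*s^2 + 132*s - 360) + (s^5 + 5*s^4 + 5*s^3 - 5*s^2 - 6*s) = s^5 + 5*s^4 + s^3 + 3*s^2 + 126*s - 360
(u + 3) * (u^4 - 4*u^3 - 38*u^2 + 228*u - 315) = u^5 - u^4 - 50*u^3 + 114*u^2 + 369*u - 945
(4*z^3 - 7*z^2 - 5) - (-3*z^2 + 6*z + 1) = 4*z^3 - 4*z^2 - 6*z - 6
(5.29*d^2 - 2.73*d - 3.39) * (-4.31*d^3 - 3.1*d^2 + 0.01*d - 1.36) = -22.7999*d^5 - 4.6327*d^4 + 23.1268*d^3 + 3.2873*d^2 + 3.6789*d + 4.6104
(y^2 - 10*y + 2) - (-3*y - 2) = y^2 - 7*y + 4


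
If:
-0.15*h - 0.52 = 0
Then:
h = -3.47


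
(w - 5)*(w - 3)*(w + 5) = w^3 - 3*w^2 - 25*w + 75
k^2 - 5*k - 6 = (k - 6)*(k + 1)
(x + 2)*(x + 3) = x^2 + 5*x + 6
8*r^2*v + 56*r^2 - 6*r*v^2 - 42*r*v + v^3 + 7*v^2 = (-4*r + v)*(-2*r + v)*(v + 7)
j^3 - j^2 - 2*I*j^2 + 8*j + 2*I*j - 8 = (j - 1)*(j - 4*I)*(j + 2*I)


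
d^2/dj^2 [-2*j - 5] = 0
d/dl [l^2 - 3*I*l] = 2*l - 3*I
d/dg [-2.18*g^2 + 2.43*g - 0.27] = 2.43 - 4.36*g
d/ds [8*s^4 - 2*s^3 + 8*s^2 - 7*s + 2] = 32*s^3 - 6*s^2 + 16*s - 7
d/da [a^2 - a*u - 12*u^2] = 2*a - u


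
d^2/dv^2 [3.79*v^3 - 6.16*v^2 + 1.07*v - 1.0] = 22.74*v - 12.32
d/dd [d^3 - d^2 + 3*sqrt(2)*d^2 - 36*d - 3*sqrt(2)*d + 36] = 3*d^2 - 2*d + 6*sqrt(2)*d - 36 - 3*sqrt(2)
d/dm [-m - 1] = -1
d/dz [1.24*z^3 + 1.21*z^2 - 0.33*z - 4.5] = 3.72*z^2 + 2.42*z - 0.33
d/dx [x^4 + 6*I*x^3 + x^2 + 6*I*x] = 4*x^3 + 18*I*x^2 + 2*x + 6*I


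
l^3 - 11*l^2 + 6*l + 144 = (l - 8)*(l - 6)*(l + 3)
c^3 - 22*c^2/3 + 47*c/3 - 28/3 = (c - 4)*(c - 7/3)*(c - 1)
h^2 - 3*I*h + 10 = (h - 5*I)*(h + 2*I)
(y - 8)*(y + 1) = y^2 - 7*y - 8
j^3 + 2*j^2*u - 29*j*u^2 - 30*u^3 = (j - 5*u)*(j + u)*(j + 6*u)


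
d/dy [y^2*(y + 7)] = y*(3*y + 14)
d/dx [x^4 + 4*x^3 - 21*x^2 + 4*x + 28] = 4*x^3 + 12*x^2 - 42*x + 4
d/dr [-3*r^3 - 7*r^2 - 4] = r*(-9*r - 14)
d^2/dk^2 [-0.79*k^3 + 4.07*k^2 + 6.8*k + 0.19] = 8.14 - 4.74*k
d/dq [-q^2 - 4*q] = -2*q - 4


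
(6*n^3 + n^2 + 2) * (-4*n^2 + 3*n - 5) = -24*n^5 + 14*n^4 - 27*n^3 - 13*n^2 + 6*n - 10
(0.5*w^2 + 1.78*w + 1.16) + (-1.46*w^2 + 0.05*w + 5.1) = -0.96*w^2 + 1.83*w + 6.26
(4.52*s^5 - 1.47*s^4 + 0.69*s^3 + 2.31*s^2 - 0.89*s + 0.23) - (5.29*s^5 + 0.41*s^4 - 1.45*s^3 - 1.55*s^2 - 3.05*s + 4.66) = -0.77*s^5 - 1.88*s^4 + 2.14*s^3 + 3.86*s^2 + 2.16*s - 4.43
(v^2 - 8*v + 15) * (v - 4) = v^3 - 12*v^2 + 47*v - 60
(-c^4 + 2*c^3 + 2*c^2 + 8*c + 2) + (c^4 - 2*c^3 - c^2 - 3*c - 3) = c^2 + 5*c - 1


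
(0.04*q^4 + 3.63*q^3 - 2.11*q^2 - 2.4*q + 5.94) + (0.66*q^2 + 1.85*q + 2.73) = 0.04*q^4 + 3.63*q^3 - 1.45*q^2 - 0.55*q + 8.67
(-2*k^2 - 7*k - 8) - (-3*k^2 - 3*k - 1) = k^2 - 4*k - 7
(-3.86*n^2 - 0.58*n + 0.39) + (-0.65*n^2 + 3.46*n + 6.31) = -4.51*n^2 + 2.88*n + 6.7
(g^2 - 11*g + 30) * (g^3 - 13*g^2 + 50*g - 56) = g^5 - 24*g^4 + 223*g^3 - 996*g^2 + 2116*g - 1680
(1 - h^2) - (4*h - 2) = -h^2 - 4*h + 3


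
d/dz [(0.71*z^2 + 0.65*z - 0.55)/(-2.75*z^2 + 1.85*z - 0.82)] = (3.101*z^2 - 4.1894*z + 0.4845)/(7.5625*z^4 - 10.175*z^3 + 7.9325*z^2 - 3.034*z + 0.6724)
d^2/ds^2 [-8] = 0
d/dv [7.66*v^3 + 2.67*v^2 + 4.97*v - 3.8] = 22.98*v^2 + 5.34*v + 4.97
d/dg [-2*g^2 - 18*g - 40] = -4*g - 18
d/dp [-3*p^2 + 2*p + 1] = 2 - 6*p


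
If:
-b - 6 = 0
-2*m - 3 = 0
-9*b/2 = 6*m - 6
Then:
No Solution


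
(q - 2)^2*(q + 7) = q^3 + 3*q^2 - 24*q + 28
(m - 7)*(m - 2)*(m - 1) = m^3 - 10*m^2 + 23*m - 14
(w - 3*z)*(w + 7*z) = w^2 + 4*w*z - 21*z^2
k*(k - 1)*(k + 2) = k^3 + k^2 - 2*k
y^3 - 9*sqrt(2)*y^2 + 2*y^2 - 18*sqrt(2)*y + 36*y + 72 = (y + 2)*(y - 6*sqrt(2))*(y - 3*sqrt(2))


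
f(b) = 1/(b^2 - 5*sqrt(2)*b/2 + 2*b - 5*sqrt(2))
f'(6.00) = -0.03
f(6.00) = 0.05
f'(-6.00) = 0.01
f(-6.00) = 0.03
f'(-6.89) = 0.01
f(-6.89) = 0.02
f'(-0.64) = 0.09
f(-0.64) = -0.18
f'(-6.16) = 0.01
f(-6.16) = 0.02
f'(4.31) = -0.30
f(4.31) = 0.20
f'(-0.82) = 0.12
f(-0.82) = -0.19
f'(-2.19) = 5.00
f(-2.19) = 0.92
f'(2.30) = -0.11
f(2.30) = -0.19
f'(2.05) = -0.07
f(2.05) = -0.17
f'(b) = (-2*b - 2 + 5*sqrt(2)/2)/(b^2 - 5*sqrt(2)*b/2 + 2*b - 5*sqrt(2))^2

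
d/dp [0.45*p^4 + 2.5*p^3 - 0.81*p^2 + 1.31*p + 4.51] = 1.8*p^3 + 7.5*p^2 - 1.62*p + 1.31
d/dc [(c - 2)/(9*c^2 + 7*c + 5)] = (9*c^2 + 7*c - (c - 2)*(18*c + 7) + 5)/(9*c^2 + 7*c + 5)^2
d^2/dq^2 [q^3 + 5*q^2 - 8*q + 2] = 6*q + 10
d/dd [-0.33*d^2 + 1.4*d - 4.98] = 1.4 - 0.66*d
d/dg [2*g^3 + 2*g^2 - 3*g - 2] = 6*g^2 + 4*g - 3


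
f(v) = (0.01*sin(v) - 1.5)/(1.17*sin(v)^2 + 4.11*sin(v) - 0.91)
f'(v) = (-2.34*sin(v)*cos(v) - 4.11*cos(v))*(0.01*sin(v) - 1.5)/(1.17*sin(v)^2 + 4.11*sin(v) - 0.91)^2 + 0.01*cos(v)/(1.17*sin(v)^2 + 4.11*sin(v) - 0.91)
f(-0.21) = 0.88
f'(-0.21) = 1.80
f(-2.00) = 0.41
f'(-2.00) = -0.09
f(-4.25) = -0.40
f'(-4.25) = -0.30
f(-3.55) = -1.65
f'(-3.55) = -8.42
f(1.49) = -0.34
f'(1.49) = 0.04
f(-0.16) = 0.98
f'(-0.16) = 2.34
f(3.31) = 0.96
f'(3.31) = -2.24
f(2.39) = -0.61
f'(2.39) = -1.05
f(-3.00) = 1.02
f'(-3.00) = -2.60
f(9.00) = -1.52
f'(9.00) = -7.17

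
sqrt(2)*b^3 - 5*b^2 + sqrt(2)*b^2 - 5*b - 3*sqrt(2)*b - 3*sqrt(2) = (b + 1)*(b - 3*sqrt(2))*(sqrt(2)*b + 1)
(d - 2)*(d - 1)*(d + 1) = d^3 - 2*d^2 - d + 2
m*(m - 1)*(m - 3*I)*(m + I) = m^4 - m^3 - 2*I*m^3 + 3*m^2 + 2*I*m^2 - 3*m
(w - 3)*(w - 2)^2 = w^3 - 7*w^2 + 16*w - 12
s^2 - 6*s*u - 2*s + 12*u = (s - 2)*(s - 6*u)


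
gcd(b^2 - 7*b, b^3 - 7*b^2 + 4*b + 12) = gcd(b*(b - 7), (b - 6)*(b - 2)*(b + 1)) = 1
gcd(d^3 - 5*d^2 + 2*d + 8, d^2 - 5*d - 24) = 1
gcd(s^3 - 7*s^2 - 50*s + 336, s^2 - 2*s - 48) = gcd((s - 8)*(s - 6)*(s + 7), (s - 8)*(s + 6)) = s - 8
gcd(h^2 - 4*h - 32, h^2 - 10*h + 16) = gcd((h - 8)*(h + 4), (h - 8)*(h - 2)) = h - 8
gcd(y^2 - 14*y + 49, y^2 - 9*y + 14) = y - 7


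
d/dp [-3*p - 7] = -3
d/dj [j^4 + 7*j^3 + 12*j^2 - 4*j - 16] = 4*j^3 + 21*j^2 + 24*j - 4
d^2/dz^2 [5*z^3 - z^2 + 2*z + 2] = 30*z - 2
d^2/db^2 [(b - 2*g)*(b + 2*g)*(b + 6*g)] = 6*b + 12*g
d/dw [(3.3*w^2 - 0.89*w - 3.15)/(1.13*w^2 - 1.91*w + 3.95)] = (-5.2973*w^2 + 33.189*w - 9.532)/(1.2769*w^4 - 4.3166*w^3 + 12.5751*w^2 - 15.089*w + 15.6025)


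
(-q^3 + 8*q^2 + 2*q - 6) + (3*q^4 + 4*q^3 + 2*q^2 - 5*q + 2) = 3*q^4 + 3*q^3 + 10*q^2 - 3*q - 4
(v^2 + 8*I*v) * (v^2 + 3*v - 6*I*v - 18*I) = v^4 + 3*v^3 + 2*I*v^3 + 48*v^2 + 6*I*v^2 + 144*v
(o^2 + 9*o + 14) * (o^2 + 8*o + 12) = o^4 + 17*o^3 + 98*o^2 + 220*o + 168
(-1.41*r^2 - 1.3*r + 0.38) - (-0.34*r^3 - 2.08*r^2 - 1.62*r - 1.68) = 0.34*r^3 + 0.67*r^2 + 0.32*r + 2.06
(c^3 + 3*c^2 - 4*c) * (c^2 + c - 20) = c^5 + 4*c^4 - 21*c^3 - 64*c^2 + 80*c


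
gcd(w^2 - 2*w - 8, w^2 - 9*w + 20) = w - 4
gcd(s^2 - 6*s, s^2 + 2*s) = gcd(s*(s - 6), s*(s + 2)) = s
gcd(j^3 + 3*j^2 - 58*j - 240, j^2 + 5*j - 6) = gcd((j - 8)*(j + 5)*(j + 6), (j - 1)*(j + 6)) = j + 6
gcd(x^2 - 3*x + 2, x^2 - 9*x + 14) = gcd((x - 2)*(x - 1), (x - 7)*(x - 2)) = x - 2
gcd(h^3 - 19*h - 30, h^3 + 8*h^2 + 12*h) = h + 2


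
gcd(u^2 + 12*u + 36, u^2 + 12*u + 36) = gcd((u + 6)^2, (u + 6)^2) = u^2 + 12*u + 36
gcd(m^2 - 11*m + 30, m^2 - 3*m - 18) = m - 6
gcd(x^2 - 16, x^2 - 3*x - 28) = x + 4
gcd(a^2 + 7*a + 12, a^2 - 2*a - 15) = a + 3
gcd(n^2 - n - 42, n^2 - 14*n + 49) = n - 7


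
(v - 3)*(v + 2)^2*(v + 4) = v^4 + 5*v^3 - 4*v^2 - 44*v - 48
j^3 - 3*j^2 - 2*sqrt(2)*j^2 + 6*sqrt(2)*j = j*(j - 3)*(j - 2*sqrt(2))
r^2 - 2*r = r*(r - 2)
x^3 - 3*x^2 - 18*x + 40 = (x - 5)*(x - 2)*(x + 4)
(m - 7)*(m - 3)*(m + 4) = m^3 - 6*m^2 - 19*m + 84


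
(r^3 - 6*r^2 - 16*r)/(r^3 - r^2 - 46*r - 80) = r/(r + 5)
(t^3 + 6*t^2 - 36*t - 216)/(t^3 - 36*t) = (t + 6)/t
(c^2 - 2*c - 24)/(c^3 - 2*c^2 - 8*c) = (-c^2 + 2*c + 24)/(c*(-c^2 + 2*c + 8))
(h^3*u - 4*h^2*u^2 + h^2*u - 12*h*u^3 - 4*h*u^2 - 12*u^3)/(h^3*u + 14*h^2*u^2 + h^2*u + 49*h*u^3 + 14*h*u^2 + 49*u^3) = (h^2 - 4*h*u - 12*u^2)/(h^2 + 14*h*u + 49*u^2)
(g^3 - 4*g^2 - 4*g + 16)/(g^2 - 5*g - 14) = (g^2 - 6*g + 8)/(g - 7)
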